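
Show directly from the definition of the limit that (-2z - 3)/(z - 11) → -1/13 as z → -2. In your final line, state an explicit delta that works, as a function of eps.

delta = min(13/2, (169/50)eps)

Suppose eps > 0. We want delta > 0 with 0 < |z + 2| < delta ⇒ |(-2z - 3)/(z - 11) + 1/13| < eps.
Combining over a common denominator, (-2z - 3)/(z - 11) + 1/13 = [(-2z - 3)·(-13) − 1·(z - 11)] / [(-13)·(z - 11)] = 25(z + 2) / ((-13)(z - 11)).
So |(-2z - 3)/(z - 11) + 1/13| = 25|z + 2| / (13·|z − 11|).
Restrict delta ≤ 13/2. Then |z + 2| < 13/2 gives |z − 11| = |(z + 2) + (-13)| ≥ 13 − 13/2 = 13/2.
Hence |(-2z - 3)/(z - 11) + 1/13| < 25|z + 2|/(13·(13/2)) = (50/169)|z + 2|, which is < eps once |z + 2| < (169/50)eps.
Take delta = min(13/2, (169/50)eps). Then 0 < |z + 2| < delta forces both bounds, so |(-2z - 3)/(z - 11) + 1/13| < eps.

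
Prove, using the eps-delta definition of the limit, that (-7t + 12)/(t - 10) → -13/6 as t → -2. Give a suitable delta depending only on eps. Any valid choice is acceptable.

Fix eps > 0. We want delta > 0 with 0 < |t + 2| < delta ⇒ |(-7t + 12)/(t - 10) + 13/6| < eps.
Combining over a common denominator, (-7t + 12)/(t - 10) + 13/6 = [(-7t + 12)·(-12) − 26·(t - 10)] / [(-12)·(t - 10)] = 58(t + 2) / ((-12)(t - 10)).
So |(-7t + 12)/(t - 10) + 13/6| = 58|t + 2| / (12·|t − 10|).
Restrict delta ≤ 6. Then |t + 2| < 6 gives |t − 10| = |(t + 2) + (-12)| ≥ 12 − 6 = 6.
Hence |(-7t + 12)/(t - 10) + 13/6| < 58|t + 2|/(12·6) = (29/36)|t + 2|, which is < eps once |t + 2| < (36/29)eps.
Take delta = min(6, (36/29)eps). Then 0 < |t + 2| < delta forces both bounds, so |(-7t + 12)/(t - 10) + 13/6| < eps.

delta = min(6, (36/29)eps)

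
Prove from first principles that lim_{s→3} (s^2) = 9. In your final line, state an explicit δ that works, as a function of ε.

δ = min(2, ε/8)

Fix ε > 0. We seek δ > 0 with 0 < |s − 3| < δ ⇒ |s^2 − 9| < ε.
Factor: s^2 − 9 = (s − 3)(s + 3), so |s^2 − 9| = |s − 3|·|s + 3|.
Restrict δ ≤ 2. Then |s − 3| < 2 gives |s| < 5, so by the triangle inequality |s + 3| ≤ 5 + 3 = 8.
Hence |s^2 − 9| ≤ 8|s − 3|, which is < ε once |s − 3| < ε/8.
Take δ = min(2, ε/8). If 0 < |s − 3| < δ then both bounds hold and |s^2 − 9| ≤ 8|s − 3| < 8·(ε/8) = ε.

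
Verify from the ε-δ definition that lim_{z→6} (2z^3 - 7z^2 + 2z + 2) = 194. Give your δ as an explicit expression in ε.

Let ε > 0 be given. We want δ > 0 such that 0 < |z − 6| < δ implies |(2z^3 - 7z^2 + 2z + 2) − 194| < ε.
(2z^3 - 7z^2 + 2z + 2) − 194 = 2z^3 - 7z^2 + 2z - 192 = (z − 6)(2z^2 + 5z + 32).
So |(2z^3 - 7z^2 + 2z + 2) − 194| = |z − 6|·|2z^2 + 5z + 32|.
Assume first that |z − 6| < 2, so |z| < 8. Then |2z^2 + 5z + 32| ≤ 2·8^2 + 5·8 + 32 = 200.
Hence |(2z^3 - 7z^2 + 2z + 2) − 194| ≤ 200|z − 6| < ε provided |z − 6| < ε/200.
Choosing δ = min(2, ε/200) ensures both conditions, hence |(2z^3 - 7z^2 + 2z + 2) − 194| < ε.

δ = min(2, ε/200)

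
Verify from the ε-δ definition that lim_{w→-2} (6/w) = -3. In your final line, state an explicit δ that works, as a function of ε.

δ = min(1, (1/3)ε)

Fix ε > 0. We seek δ > 0 such that 0 < |w + 2| < δ implies |6/w + 3| < ε.
|6/w + 3| = 6·|-2 − w|/(2·|w|) = 6|w + 2|/(2|w|).
Restrict δ ≤ 1. Then |w + 2| < 1 gives |w| > 1, so 2|w| > 2.
Then |6/w + 3| < 6|w + 2|/2, which is < ε when |w + 2| < (1/3)ε.
Take δ = min(1, (1/3)ε). Then 0 < |w + 2| < δ gives both |w + 2| < 1 and |w + 2| < (1/3)ε, so |6/w + 3| < ε.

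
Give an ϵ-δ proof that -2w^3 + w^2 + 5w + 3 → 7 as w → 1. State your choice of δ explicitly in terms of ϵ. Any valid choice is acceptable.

δ = min(2, ϵ/25)

Fix ϵ > 0. We want δ > 0 such that 0 < |w − 1| < δ implies |(-2w^3 + w^2 + 5w + 3) − 7| < ϵ.
(-2w^3 + w^2 + 5w + 3) − 7 = -2w^3 + w^2 + 5w - 4 = (w − 1)(-2w^2 - w + 4).
So |(-2w^3 + w^2 + 5w + 3) − 7| = |w − 1|·|-2w^2 - w + 4|.
Require δ ≤ 2. Then |w − 1| < 2 gives |w| < 3, and by the triangle inequality |-2w^2 - w + 4| ≤ 2·3^2 + 3 + 4 = 25.
Hence |(-2w^3 + w^2 + 5w + 3) − 7| ≤ 25|w − 1| < ϵ provided |w − 1| < ϵ/25.
Take δ = min(2, ϵ/25). Then 0 < |w − 1| < δ gives both |w − 1| < 2 and |w − 1| < ϵ/25, so |(-2w^3 + w^2 + 5w + 3) − 7| < ϵ.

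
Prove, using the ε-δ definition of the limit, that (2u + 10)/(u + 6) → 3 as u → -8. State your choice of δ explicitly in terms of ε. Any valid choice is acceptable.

Let ε > 0. We want δ > 0 with 0 < |u + 8| < δ ⇒ |(2u + 10)/(u + 6) − 3| < ε.
Combining over a common denominator, (2u + 10)/(u + 6) − 3 = [(2u + 10)·(-2) − (-6)·(u + 6)] / [(-2)·(u + 6)] = 2(u + 8) / ((-2)(u + 6)).
So |(2u + 10)/(u + 6) − 3| = 2|u + 8| / (2·|u + 6|).
Require δ ≤ 1, so |u + 6| ≥ |-2| − |u + 8| > 2 − 1 = 1.
Hence |(2u + 10)/(u + 6) − 3| < 2|u + 8|/(2·1) = |u + 8|, which is < ε once |u + 8| < ε.
Take δ = min(1, ε). Then 0 < |u + 8| < δ forces both bounds, so |(2u + 10)/(u + 6) − 3| < ε.

δ = min(1, ε)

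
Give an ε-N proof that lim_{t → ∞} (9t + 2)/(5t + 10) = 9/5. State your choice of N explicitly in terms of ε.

Let ε > 0 be given. We seek N > 0 such that t > N implies |(9t + 2)/(5t + 10) − (9/5)| < ε.
(9t + 2)/(5t + 10) − (9/5) = (5(9t + 2) − 9(5t + 10)) / (5(5t + 10)) = -80/(5(5t + 10)).
For t > 0 we have 5t + 10 > 5t, so |(9t + 2)/(5t + 10) − (9/5)| = 80/(5(5t + 10)) < 80/(5·5t) = (16/5)/t.
Thus |(9t + 2)/(5t + 10) − (9/5)| < ε whenever t > (16/5)/ε.
Take N = (16/5)/ε. If t > N then |(9t + 2)/(5t + 10) − (9/5)| < (16/5)/t < ε.

N = (16/5)/ε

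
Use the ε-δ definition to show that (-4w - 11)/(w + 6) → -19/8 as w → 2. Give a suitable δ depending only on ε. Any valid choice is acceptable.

δ = min(4, (32/13)ε)

Let ε > 0 be given. We want δ > 0 with 0 < |w − 2| < δ ⇒ |(-4w - 11)/(w + 6) + 19/8| < ε.
Combining over a common denominator, (-4w - 11)/(w + 6) + 19/8 = [(-4w - 11)·8 − (-19)·(w + 6)] / [8·(w + 6)] = -13(w − 2) / (8(w + 6)).
So |(-4w - 11)/(w + 6) + 19/8| = 13|w − 2| / (8·|w + 6|).
Require δ ≤ 4, so |w + 6| ≥ |8| − |w − 2| > 8 − 4 = 4.
Hence |(-4w - 11)/(w + 6) + 19/8| < 13|w − 2|/(8·4) = (13/32)|w − 2|, which is < ε once |w − 2| < (32/13)ε.
Take δ = min(4, (32/13)ε). Then 0 < |w − 2| < δ forces both bounds, so |(-4w - 11)/(w + 6) + 19/8| < ε.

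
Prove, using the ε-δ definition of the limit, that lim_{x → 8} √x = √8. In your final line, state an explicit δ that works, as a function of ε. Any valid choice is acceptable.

δ = min(8, √8·ε)

Let ε > 0 be given. We want δ > 0 such that 0 < |x − 8| < δ implies |√x − √8| < ε.
Rationalise: √x − √8 = (x − 8)/(√x + √8), so |√x − √8| = |x − 8|/(√x + √8).
Restrict δ ≤ 8 so that |x − 8| < 8 forces x > 0, and then √x + √8 > √8.
Hence |√x − √8| < |x − 8|/√8, which is < ε once |x − 8| < √8·ε.
Take δ = min(8, √8·ε). If 0 < |x − 8| < δ then x > 0 and |√x − √8| < |x − 8|/√8 < ε.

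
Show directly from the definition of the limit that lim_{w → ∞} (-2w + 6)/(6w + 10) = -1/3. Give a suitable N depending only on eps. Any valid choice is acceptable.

Fix eps > 0. We seek N > 0 such that w > N implies |(-2w + 6)/(6w + 10) + 1/3| < eps.
(-2w + 6)/(6w + 10) + 1/3 = (6(-2w + 6) − (-2)(6w + 10)) / (6(6w + 10)) = 56/(6(6w + 10)).
For w > 0 we have 6w + 10 > 6w, so |(-2w + 6)/(6w + 10) + 1/3| = 56/(6(6w + 10)) < 56/(6·6w) = (14/9)/w.
Thus |(-2w + 6)/(6w + 10) + 1/3| < eps whenever w > (14/9)/eps.
Take N = (14/9)/eps. If w > N then |(-2w + 6)/(6w + 10) + 1/3| < (14/9)/w < eps.

N = (14/9)/eps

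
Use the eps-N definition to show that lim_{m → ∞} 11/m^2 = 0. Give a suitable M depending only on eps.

M = (11/eps)^{1/2}

Let eps > 0 be given. For m ≥ 1, |11/m^2 − 0| = 11/m^2.
11/m^2 < eps ⇔ m^2 > 11/eps ⇔ m > (11/eps)^{1/2}.
Take M = (11/eps)^{1/2}. Then m > M implies 11/m^2 < eps.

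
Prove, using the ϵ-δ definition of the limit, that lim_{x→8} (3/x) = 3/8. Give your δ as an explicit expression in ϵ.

Suppose ϵ > 0. We seek δ > 0 such that 0 < |x − 8| < δ implies |3/x − (3/8)| < ϵ.
|3/x − (3/8)| = 3·|8 − x|/(8·|x|) = 3|x − 8|/(8|x|).
Restrict δ ≤ 4. Then |x − 8| < 4 gives |x| > 4, so 8|x| > 32.
Then |3/x − (3/8)| < 3|x − 8|/32, which is < ϵ when |x − 8| < (32/3)ϵ.
Take δ = min(4, (32/3)ϵ). Then 0 < |x − 8| < δ gives both |x − 8| < 4 and |x − 8| < (32/3)ϵ, so |3/x − (3/8)| < ϵ.

δ = min(4, (32/3)ϵ)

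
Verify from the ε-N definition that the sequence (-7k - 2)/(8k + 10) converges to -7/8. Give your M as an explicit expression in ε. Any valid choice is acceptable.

Let ε > 0 be given. For k ≥ 1, |(-7k - 2)/(8k + 10) + 7/8| = |54|/(8(8k + 10)) = 54/(8(8k + 10)).
Since 8k + 10 ≥ 8k for k ≥ 1, this is ≤ 54/(8·8k) = (27/32)/k.
So |(-7k - 2)/(8k + 10) + 7/8| < ε whenever k > (27/32)/ε.
Take M = (27/32)/ε. If k > M then |(-7k - 2)/(8k + 10) + 7/8| ≤ (27/32)/k < ε.

M = (27/32)/ε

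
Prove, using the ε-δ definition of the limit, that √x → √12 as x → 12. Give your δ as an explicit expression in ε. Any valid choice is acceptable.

δ = min(12, √12·ε)

Let ε > 0. We want δ > 0 such that 0 < |x − 12| < δ implies |√x − √12| < ε.
Multiplying by the conjugate, |√x − √12| = |x − 12|/(√x + √12).
Restrict δ ≤ 12 so that |x − 12| < 12 forces x > 0, and then √x + √12 > √12.
Hence |√x − √12| < |x − 12|/√12, which is < ε once |x − 12| < √12·ε.
Take δ = min(12, √12·ε). If 0 < |x − 12| < δ then x > 0 and |√x − √12| < |x − 12|/√12 < ε.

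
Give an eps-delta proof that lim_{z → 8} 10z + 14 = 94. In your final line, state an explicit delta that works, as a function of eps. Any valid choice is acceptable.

delta = eps/10

Fix eps > 0. We need delta > 0 so that 0 < |z − 8| < delta implies |(10z + 14) − 94| < eps.
|(10z + 14) − 94| = |10z - 80| = 10|z − 8|.
Thus it suffices that |z − 8| < eps/10.
Take delta = eps/10. If 0 < |z − 8| < delta then |(10z + 14) − 94| = 10|z − 8| < 10·(eps/10) = eps.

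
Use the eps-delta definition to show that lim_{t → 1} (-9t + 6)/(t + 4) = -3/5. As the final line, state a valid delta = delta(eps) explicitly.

delta = min(5/2, (25/84)eps)

Suppose eps > 0. We want delta > 0 with 0 < |t − 1| < delta ⇒ |(-9t + 6)/(t + 4) + 3/5| < eps.
Combining over a common denominator, (-9t + 6)/(t + 4) + 3/5 = [(-9t + 6)·5 − (-3)·(t + 4)] / [5·(t + 4)] = -42(t − 1) / (5(t + 4)).
So |(-9t + 6)/(t + 4) + 3/5| = 42|t − 1| / (5·|t + 4|).
Require delta ≤ 5/2, so |t + 4| ≥ |5| − |t − 1| > 5 − 5/2 = 5/2.
Hence |(-9t + 6)/(t + 4) + 3/5| < 42|t − 1|/(5·(5/2)) = (84/25)|t − 1|, which is < eps once |t − 1| < (25/84)eps.
Take delta = min(5/2, (25/84)eps). Then 0 < |t − 1| < delta forces both bounds, so |(-9t + 6)/(t + 4) + 3/5| < eps.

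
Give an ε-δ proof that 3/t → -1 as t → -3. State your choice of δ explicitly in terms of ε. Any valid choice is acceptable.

δ = min(3/2, (3/2)ε)

Fix ε > 0. We seek δ > 0 such that 0 < |t + 3| < δ implies |3/t + 1| < ε.
|3/t + 1| = 3·|-3 − t|/(3·|t|) = 3|t + 3|/(3|t|).
Restrict δ ≤ 3/2. Then |t + 3| < 3/2 gives |t| > 3/2, so 3|t| > 9/2.
Then |3/t + 1| < 3|t + 3|/(9/2), which is < ε when |t + 3| < (3/2)ε.
Take δ = min(3/2, (3/2)ε). Then 0 < |t + 3| < δ gives both |t + 3| < 3/2 and |t + 3| < (3/2)ε, so |3/t + 1| < ε.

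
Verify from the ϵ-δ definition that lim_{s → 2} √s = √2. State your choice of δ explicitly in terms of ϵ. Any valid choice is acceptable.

δ = min(2, √2·ϵ)

Let ϵ > 0 be given. We want δ > 0 such that 0 < |s − 2| < δ implies |√s − √2| < ϵ.
Rationalise: √s − √2 = (s − 2)/(√s + √2), so |√s − √2| = |s − 2|/(√s + √2).
Restrict δ ≤ 2 so that |s − 2| < 2 forces s > 0, and then √s + √2 > √2.
Hence |√s − √2| < |s − 2|/√2, which is < ϵ once |s − 2| < √2·ϵ.
Take δ = min(2, √2·ϵ). If 0 < |s − 2| < δ then s > 0 and |√s − √2| < |s − 2|/√2 < ϵ.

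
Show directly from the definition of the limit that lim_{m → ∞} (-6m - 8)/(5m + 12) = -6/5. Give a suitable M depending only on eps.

Suppose eps > 0. For m ≥ 1, |(-6m - 8)/(5m + 12) + 6/5| = |32|/(5(5m + 12)) = 32/(5(5m + 12)).
Since 5m + 12 ≥ 5m for m ≥ 1, this is ≤ 32/(5·5m) = (32/25)/m.
So |(-6m - 8)/(5m + 12) + 6/5| < eps whenever m > (32/25)/eps.
Take M = (32/25)/eps. If m > M then |(-6m - 8)/(5m + 12) + 6/5| ≤ (32/25)/m < eps.

M = (32/25)/eps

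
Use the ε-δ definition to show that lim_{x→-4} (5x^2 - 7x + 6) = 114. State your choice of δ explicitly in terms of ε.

δ = min(1, ε/52)

Fix ε > 0. We want δ > 0 such that 0 < |x + 4| < δ implies |(5x^2 - 7x + 6) − 114| < ε.
(5x^2 - 7x + 6) − 114 = 5x^2 - 7x - 108 = (x + 4)(5x - 27).
So |(5x^2 - 7x + 6) − 114| = |x + 4|·|5x - 27|.
Assume first that |x + 4| < 1, so |x| < 5. Then |5x - 27| ≤ 5·5 + 27 = 52.
Hence |(5x^2 - 7x + 6) − 114| ≤ 52|x + 4| < ε provided |x + 4| < ε/52.
Take δ = min(1, ε/52). Then 0 < |x + 4| < δ gives both |x + 4| < 1 and |x + 4| < ε/52, so |(5x^2 - 7x + 6) − 114| < ε.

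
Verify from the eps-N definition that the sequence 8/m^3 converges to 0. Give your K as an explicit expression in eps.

Let eps > 0. For m ≥ 1, |8/m^3 − 0| = 8/m^3.
8/m^3 < eps ⇔ m^3 > 8/eps ⇔ m > (8/eps)^{1/3}.
Take K = (8/eps)^{1/3}. Then m > K implies 8/m^3 < eps.

K = (8/eps)^{1/3}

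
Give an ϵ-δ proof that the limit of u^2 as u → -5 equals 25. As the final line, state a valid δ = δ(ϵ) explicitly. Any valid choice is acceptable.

δ = min(2, ϵ/12)

Fix ϵ > 0. We seek δ > 0 with 0 < |u + 5| < δ ⇒ |u^2 − 25| < ϵ.
Factor: u^2 − 25 = (u + 5)(u - 5), so |u^2 − 25| = |u + 5|·|u - 5|.
Restrict δ ≤ 2. Then |u + 5| < 2 gives |u| < 7, so by the triangle inequality |u - 5| ≤ 7 + 5 = 12.
Hence |u^2 − 25| ≤ 12|u + 5|, which is < ϵ once |u + 5| < ϵ/12.
Take δ = min(2, ϵ/12). If 0 < |u + 5| < δ then both bounds hold and |u^2 − 25| ≤ 12|u + 5| < 12·(ϵ/12) = ϵ.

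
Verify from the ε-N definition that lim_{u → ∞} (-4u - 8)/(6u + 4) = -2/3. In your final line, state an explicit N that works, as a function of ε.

Suppose ε > 0. We seek N > 0 such that u > N implies |(-4u - 8)/(6u + 4) + 2/3| < ε.
(-4u - 8)/(6u + 4) + 2/3 = (6(-4u - 8) − (-4)(6u + 4)) / (6(6u + 4)) = -32/(6(6u + 4)).
For u > 0 we have 6u + 4 > 6u, so |(-4u - 8)/(6u + 4) + 2/3| = 32/(6(6u + 4)) < 32/(6·6u) = (8/9)/u.
Thus |(-4u - 8)/(6u + 4) + 2/3| < ε whenever u > (8/9)/ε.
Take N = (8/9)/ε. If u > N then |(-4u - 8)/(6u + 4) + 2/3| < (8/9)/u < ε.

N = (8/9)/ε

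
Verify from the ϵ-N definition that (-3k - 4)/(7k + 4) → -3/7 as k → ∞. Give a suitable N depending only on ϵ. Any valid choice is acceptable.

Let ϵ > 0 be given. For k ≥ 1, |(-3k - 4)/(7k + 4) + 3/7| = |-16|/(7(7k + 4)) = 16/(7(7k + 4)).
Since 7k + 4 ≥ 7k for k ≥ 1, this is ≤ 16/(7·7k) = (16/49)/k.
So |(-3k - 4)/(7k + 4) + 3/7| < ϵ whenever k > (16/49)/ϵ.
Take N = (16/49)/ϵ. If k > N then |(-3k - 4)/(7k + 4) + 3/7| ≤ (16/49)/k < ϵ.

N = (16/49)/ϵ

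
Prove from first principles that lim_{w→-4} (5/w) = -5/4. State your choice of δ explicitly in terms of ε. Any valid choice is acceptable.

Let ε > 0. We seek δ > 0 such that 0 < |w + 4| < δ implies |5/w + 5/4| < ε.
|5/w + 5/4| = 5·|-4 − w|/(4·|w|) = 5|w + 4|/(4|w|).
Require δ ≤ 2 so that |w| > 4 − 2 = 2, hence 4|w| > 8.
Then |5/w + 5/4| < 5|w + 4|/8, which is < ε when |w + 4| < (8/5)ε.
Take δ = min(2, (8/5)ε). Then 0 < |w + 4| < δ gives both |w + 4| < 2 and |w + 4| < (8/5)ε, so |5/w + 5/4| < ε.

δ = min(2, (8/5)ε)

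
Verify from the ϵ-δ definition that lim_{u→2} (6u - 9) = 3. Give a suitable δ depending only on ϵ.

δ = ϵ/6

Fix ϵ > 0. We need δ > 0 so that 0 < |u − 2| < δ implies |(6u - 9) − 3| < ϵ.
|(6u - 9) − 3| = |6u - 12| = 6|u − 2|.
Thus it suffices that |u − 2| < ϵ/6.
Take δ = ϵ/6. If 0 < |u − 2| < δ then |(6u - 9) − 3| = 6|u − 2| < 6·(ϵ/6) = ϵ.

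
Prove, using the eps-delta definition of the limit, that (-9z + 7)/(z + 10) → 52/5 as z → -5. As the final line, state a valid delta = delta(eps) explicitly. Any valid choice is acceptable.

Let eps > 0. We want delta > 0 with 0 < |z + 5| < delta ⇒ |(-9z + 7)/(z + 10) − (52/5)| < eps.
Combining over a common denominator, (-9z + 7)/(z + 10) − (52/5) = [(-9z + 7)·5 − 52·(z + 10)] / [5·(z + 10)] = -97(z + 5) / (5(z + 10)).
So |(-9z + 7)/(z + 10) − (52/5)| = 97|z + 5| / (5·|z + 10|).
Restrict delta ≤ 5/2. Then |z + 5| < 5/2 gives |z + 10| = |(z + 5) + 5| ≥ 5 − 5/2 = 5/2.
Hence |(-9z + 7)/(z + 10) − (52/5)| < 97|z + 5|/(5·(5/2)) = (194/25)|z + 5|, which is < eps once |z + 5| < (25/194)eps.
Take delta = min(5/2, (25/194)eps). Then 0 < |z + 5| < delta forces both bounds, so |(-9z + 7)/(z + 10) − (52/5)| < eps.

delta = min(5/2, (25/194)eps)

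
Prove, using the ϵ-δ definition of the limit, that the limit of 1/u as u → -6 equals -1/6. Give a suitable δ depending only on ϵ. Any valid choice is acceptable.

Let ϵ > 0. We seek δ > 0 such that 0 < |u + 6| < δ implies |1/u + 1/6| < ϵ.
|1/u + 1/6| = |-6 − u|/(6·|u|) = |u + 6|/(6|u|).
Restrict δ ≤ 3. Then |u + 6| < 3 gives |u| > 3, so 6|u| > 18.
Then |1/u + 1/6| < |u + 6|/18, which is < ϵ when |u + 6| < 18ϵ.
Take δ = min(3, 18ϵ). Then 0 < |u + 6| < δ gives both |u + 6| < 3 and |u + 6| < 18ϵ, so |1/u + 1/6| < ϵ.

δ = min(3, 18ϵ)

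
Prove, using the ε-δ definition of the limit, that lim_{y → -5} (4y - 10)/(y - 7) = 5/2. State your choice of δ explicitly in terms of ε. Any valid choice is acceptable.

δ = min(6, 4ε)

Let ε > 0. We want δ > 0 with 0 < |y + 5| < δ ⇒ |(4y - 10)/(y - 7) − (5/2)| < ε.
Combining over a common denominator, (4y - 10)/(y - 7) − (5/2) = [(4y - 10)·(-12) − (-30)·(y - 7)] / [(-12)·(y - 7)] = -18(y + 5) / ((-12)(y - 7)).
So |(4y - 10)/(y - 7) − (5/2)| = 18|y + 5| / (12·|y − 7|).
Restrict δ ≤ 6. Then |y + 5| < 6 gives |y − 7| = |(y + 5) + (-12)| ≥ 12 − 6 = 6.
Hence |(4y - 10)/(y - 7) − (5/2)| < 18|y + 5|/(12·6) = (1/4)|y + 5|, which is < ε once |y + 5| < 4ε.
Take δ = min(6, 4ε). Then 0 < |y + 5| < δ forces both bounds, so |(4y - 10)/(y - 7) − (5/2)| < ε.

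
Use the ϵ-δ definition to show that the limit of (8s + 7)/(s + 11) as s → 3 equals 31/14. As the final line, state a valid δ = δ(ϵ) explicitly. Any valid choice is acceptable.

δ = min(7, (98/81)ϵ)

Let ϵ > 0. We want δ > 0 with 0 < |s − 3| < δ ⇒ |(8s + 7)/(s + 11) − (31/14)| < ϵ.
Combining over a common denominator, (8s + 7)/(s + 11) − (31/14) = [(8s + 7)·14 − 31·(s + 11)] / [14·(s + 11)] = 81(s − 3) / (14(s + 11)).
So |(8s + 7)/(s + 11) − (31/14)| = 81|s − 3| / (14·|s + 11|).
Restrict δ ≤ 7. Then |s − 3| < 7 gives |s + 11| = |(s − 3) + 14| ≥ 14 − 7 = 7.
Hence |(8s + 7)/(s + 11) − (31/14)| < 81|s − 3|/(14·7) = (81/98)|s − 3|, which is < ϵ once |s − 3| < (98/81)ϵ.
Take δ = min(7, (98/81)ϵ). Then 0 < |s − 3| < δ forces both bounds, so |(8s + 7)/(s + 11) − (31/14)| < ϵ.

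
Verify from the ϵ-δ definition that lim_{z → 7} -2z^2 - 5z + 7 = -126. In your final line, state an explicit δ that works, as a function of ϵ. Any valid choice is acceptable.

δ = min(2, ϵ/37)

Suppose ϵ > 0. We want δ > 0 such that 0 < |z − 7| < δ implies |(-2z^2 - 5z + 7) + 126| < ϵ.
(-2z^2 - 5z + 7) + 126 = -2z^2 - 5z + 133 = (z − 7)(-2z - 19).
So |(-2z^2 - 5z + 7) + 126| = |z − 7|·|-2z - 19|.
Require δ ≤ 2. Then |z − 7| < 2 gives |z| < 9, and by the triangle inequality |-2z - 19| ≤ 2·9 + 19 = 37.
Hence |(-2z^2 - 5z + 7) + 126| ≤ 37|z − 7| < ϵ provided |z − 7| < ϵ/37.
Choosing δ = min(2, ϵ/37) ensures both conditions, hence |(-2z^2 - 5z + 7) + 126| < ϵ.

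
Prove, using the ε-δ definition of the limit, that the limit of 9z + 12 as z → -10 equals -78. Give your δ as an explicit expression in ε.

Suppose ε > 0. We need δ > 0 so that 0 < |z + 10| < δ implies |(9z + 12) + 78| < ε.
|(9z + 12) + 78| = |9z + 90| = 9|z + 10|.
Thus it suffices that |z + 10| < ε/9.
Take δ = ε/9. If 0 < |z + 10| < δ then |(9z + 12) + 78| = 9|z + 10| < 9·(ε/9) = ε.

δ = ε/9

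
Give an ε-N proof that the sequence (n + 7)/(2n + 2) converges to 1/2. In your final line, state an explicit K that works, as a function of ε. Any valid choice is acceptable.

K = 3/ε

Suppose ε > 0. For n ≥ 1, |(n + 7)/(2n + 2) − (1/2)| = |12|/(2(2n + 2)) = 12/(2(2n + 2)).
Since 2n + 2 ≥ 2n for n ≥ 1, this is ≤ 12/(2·2n) = 3/n.
So |(n + 7)/(2n + 2) − (1/2)| < ε whenever n > 3/ε.
Take K = 3/ε. If n > K then |(n + 7)/(2n + 2) − (1/2)| ≤ 3/n < ε.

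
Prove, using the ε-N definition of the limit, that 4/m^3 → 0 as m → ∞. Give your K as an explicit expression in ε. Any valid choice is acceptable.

K = (4/ε)^{1/3}

Fix ε > 0. For m ≥ 1, |4/m^3 − 0| = 4/m^3.
4/m^3 < ε ⇔ m^3 > 4/ε ⇔ m > (4/ε)^{1/3}.
Take K = (4/ε)^{1/3}. Then m > K implies 4/m^3 < ε.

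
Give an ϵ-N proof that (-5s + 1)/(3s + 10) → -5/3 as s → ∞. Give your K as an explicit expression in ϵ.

K = (53/9)/ϵ

Suppose ϵ > 0. We seek K > 0 such that s > K implies |(-5s + 1)/(3s + 10) + 5/3| < ϵ.
(-5s + 1)/(3s + 10) + 5/3 = (3(-5s + 1) − (-5)(3s + 10)) / (3(3s + 10)) = 53/(3(3s + 10)).
For s > 0 we have 3s + 10 > 3s, so |(-5s + 1)/(3s + 10) + 5/3| = 53/(3(3s + 10)) < 53/(3·3s) = (53/9)/s.
Thus |(-5s + 1)/(3s + 10) + 5/3| < ϵ whenever s > (53/9)/ϵ.
Take K = (53/9)/ϵ. If s > K then |(-5s + 1)/(3s + 10) + 5/3| < (53/9)/s < ϵ.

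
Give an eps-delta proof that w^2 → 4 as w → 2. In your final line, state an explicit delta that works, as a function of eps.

delta = min(2, eps/6)

Suppose eps > 0. We seek delta > 0 with 0 < |w − 2| < delta ⇒ |w^2 − 4| < eps.
Factor: w^2 − 4 = (w − 2)(w + 2), so |w^2 − 4| = |w − 2|·|w + 2|.
Restrict delta ≤ 2. Then |w − 2| < 2 gives |w| < 4, so by the triangle inequality |w + 2| ≤ 4 + 2 = 6.
Hence |w^2 − 4| ≤ 6|w − 2|, which is < eps once |w − 2| < eps/6.
Take delta = min(2, eps/6). If 0 < |w − 2| < delta then both bounds hold and |w^2 − 4| ≤ 6|w − 2| < 6·(eps/6) = eps.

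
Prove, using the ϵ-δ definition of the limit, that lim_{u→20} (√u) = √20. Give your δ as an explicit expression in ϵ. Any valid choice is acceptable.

δ = min(20, √20·ϵ)

Fix ϵ > 0. We want δ > 0 such that 0 < |u − 20| < δ implies |√u − √20| < ϵ.
Multiplying by the conjugate, |√u − √20| = |u − 20|/(√u + √20).
Restrict δ ≤ 20 so that |u − 20| < 20 forces u > 0, and then √u + √20 > √20.
Hence |√u − √20| < |u − 20|/√20, which is < ϵ once |u − 20| < √20·ϵ.
Take δ = min(20, √20·ϵ). If 0 < |u − 20| < δ then u > 0 and |√u − √20| < |u − 20|/√20 < ϵ.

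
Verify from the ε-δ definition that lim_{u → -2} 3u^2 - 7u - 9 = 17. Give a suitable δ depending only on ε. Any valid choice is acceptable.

Suppose ε > 0. We want δ > 0 such that 0 < |u + 2| < δ implies |(3u^2 - 7u - 9) − 17| < ε.
(3u^2 - 7u - 9) − 17 = 3u^2 - 7u - 26 = (u + 2)(3u - 13).
So |(3u^2 - 7u - 9) − 17| = |u + 2|·|3u - 13|.
Require δ ≤ 1. Then |u + 2| < 1 gives |u| < 3, and by the triangle inequality |3u - 13| ≤ 3·3 + 13 = 22.
Hence |(3u^2 - 7u - 9) − 17| ≤ 22|u + 2| < ε provided |u + 2| < ε/22.
Choosing δ = min(1, ε/22) ensures both conditions, hence |(3u^2 - 7u - 9) − 17| < ε.

δ = min(1, ε/22)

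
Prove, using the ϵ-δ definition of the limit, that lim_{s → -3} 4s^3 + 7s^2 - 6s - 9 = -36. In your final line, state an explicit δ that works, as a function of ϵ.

Fix ϵ > 0. We want δ > 0 such that 0 < |s + 3| < δ implies |(4s^3 + 7s^2 - 6s - 9) + 36| < ϵ.
(4s^3 + 7s^2 - 6s - 9) + 36 = 4s^3 + 7s^2 - 6s + 27 = (s + 3)(4s^2 - 5s + 9).
So |(4s^3 + 7s^2 - 6s - 9) + 36| = |s + 3|·|4s^2 - 5s + 9|.
Require δ ≤ 1. Then |s + 3| < 1 gives |s| < 4, and by the triangle inequality |4s^2 - 5s + 9| ≤ 4·4^2 + 5·4 + 9 = 93.
Hence |(4s^3 + 7s^2 - 6s - 9) + 36| ≤ 93|s + 3| < ϵ provided |s + 3| < ϵ/93.
Take δ = min(1, ϵ/93). Then 0 < |s + 3| < δ gives both |s + 3| < 1 and |s + 3| < ϵ/93, so |(4s^3 + 7s^2 - 6s - 9) + 36| < ϵ.

δ = min(1, ϵ/93)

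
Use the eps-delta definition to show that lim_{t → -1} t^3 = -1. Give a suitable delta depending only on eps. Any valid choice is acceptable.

delta = min(2, eps/13)

Let eps > 0. We seek delta > 0 with 0 < |t + 1| < delta ⇒ |t^3 + 1| < eps.
Factor: t^3 + 1 = (t + 1)(t^2 - t + 1), so |t^3 + 1| = |t + 1|·|t^2 - t + 1|.
Restrict delta ≤ 2. Then |t + 1| < 2 gives |t| < 3, so by the triangle inequality |t^2 - t + 1| ≤ 3^2 + 3 + 1 = 13.
Hence |t^3 + 1| ≤ 13|t + 1|, which is < eps once |t + 1| < eps/13.
Take delta = min(2, eps/13). If 0 < |t + 1| < delta then both bounds hold and |t^3 + 1| ≤ 13|t + 1| < 13·(eps/13) = eps.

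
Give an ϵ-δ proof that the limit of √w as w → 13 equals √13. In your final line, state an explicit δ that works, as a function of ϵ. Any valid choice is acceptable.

δ = min(13, √13·ϵ)

Let ϵ > 0 be given. We want δ > 0 such that 0 < |w − 13| < δ implies |√w − √13| < ϵ.
Multiplying by the conjugate, |√w − √13| = |w − 13|/(√w + √13).
Restrict δ ≤ 13 so that |w − 13| < 13 forces w > 0, and then √w + √13 > √13.
Hence |√w − √13| < |w − 13|/√13, which is < ϵ once |w − 13| < √13·ϵ.
Take δ = min(13, √13·ϵ). If 0 < |w − 13| < δ then w > 0 and |√w − √13| < |w − 13|/√13 < ϵ.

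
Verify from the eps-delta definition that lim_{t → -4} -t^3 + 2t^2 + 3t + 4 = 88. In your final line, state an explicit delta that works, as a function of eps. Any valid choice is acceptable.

Fix eps > 0. We want delta > 0 such that 0 < |t + 4| < delta implies |(-t^3 + 2t^2 + 3t + 4) − 88| < eps.
(-t^3 + 2t^2 + 3t + 4) − 88 = -t^3 + 2t^2 + 3t - 84 = (t + 4)(-t^2 + 6t - 21).
So |(-t^3 + 2t^2 + 3t + 4) − 88| = |t + 4|·|-t^2 + 6t - 21|.
Assume first that |t + 4| < 1, so |t| < 5. Then |-t^2 + 6t - 21| ≤ 5^2 + 6·5 + 21 = 76.
Hence |(-t^3 + 2t^2 + 3t + 4) − 88| ≤ 76|t + 4| < eps provided |t + 4| < eps/76.
Take delta = min(1, eps/76). Then 0 < |t + 4| < delta gives both |t + 4| < 1 and |t + 4| < eps/76, so |(-t^3 + 2t^2 + 3t + 4) − 88| < eps.

delta = min(1, eps/76)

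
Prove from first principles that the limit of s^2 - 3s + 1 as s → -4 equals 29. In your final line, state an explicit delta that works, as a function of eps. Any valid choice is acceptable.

Let eps > 0 be given. We want delta > 0 such that 0 < |s + 4| < delta implies |(s^2 - 3s + 1) − 29| < eps.
(s^2 - 3s + 1) − 29 = s^2 - 3s - 28 = (s + 4)(s - 7).
So |(s^2 - 3s + 1) − 29| = |s + 4|·|s - 7|.
Require delta ≤ 1. Then |s + 4| < 1 gives |s| < 5, and by the triangle inequality |s - 7| ≤ 5 + 7 = 12.
Hence |(s^2 - 3s + 1) − 29| ≤ 12|s + 4| < eps provided |s + 4| < eps/12.
Choosing delta = min(1, eps/12) ensures both conditions, hence |(s^2 - 3s + 1) − 29| < eps.

delta = min(1, eps/12)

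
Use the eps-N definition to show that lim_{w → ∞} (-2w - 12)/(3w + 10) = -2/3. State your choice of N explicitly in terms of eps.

Let eps > 0 be given. We seek N > 0 such that w > N implies |(-2w - 12)/(3w + 10) + 2/3| < eps.
(-2w - 12)/(3w + 10) + 2/3 = (3(-2w - 12) − (-2)(3w + 10)) / (3(3w + 10)) = -16/(3(3w + 10)).
For w > 0 we have 3w + 10 > 3w, so |(-2w - 12)/(3w + 10) + 2/3| = 16/(3(3w + 10)) < 16/(3·3w) = (16/9)/w.
Thus |(-2w - 12)/(3w + 10) + 2/3| < eps whenever w > (16/9)/eps.
Take N = (16/9)/eps. If w > N then |(-2w - 12)/(3w + 10) + 2/3| < (16/9)/w < eps.

N = (16/9)/eps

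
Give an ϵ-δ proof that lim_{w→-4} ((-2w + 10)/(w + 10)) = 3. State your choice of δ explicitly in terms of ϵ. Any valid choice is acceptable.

δ = min(3, (3/5)ϵ)

Suppose ϵ > 0. We want δ > 0 with 0 < |w + 4| < δ ⇒ |(-2w + 10)/(w + 10) − 3| < ϵ.
Combining over a common denominator, (-2w + 10)/(w + 10) − 3 = [(-2w + 10)·6 − 18·(w + 10)] / [6·(w + 10)] = -30(w + 4) / (6(w + 10)).
So |(-2w + 10)/(w + 10) − 3| = 30|w + 4| / (6·|w + 10|).
Require δ ≤ 3, so |w + 10| ≥ |6| − |w + 4| > 6 − 3 = 3.
Hence |(-2w + 10)/(w + 10) − 3| < 30|w + 4|/(6·3) = (5/3)|w + 4|, which is < ϵ once |w + 4| < (3/5)ϵ.
Take δ = min(3, (3/5)ϵ). Then 0 < |w + 4| < δ forces both bounds, so |(-2w + 10)/(w + 10) − 3| < ϵ.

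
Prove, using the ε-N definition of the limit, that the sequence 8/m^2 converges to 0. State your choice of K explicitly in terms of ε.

K = (8/ε)^{1/2}

Let ε > 0 be given. For m ≥ 1, |8/m^2 − 0| = 8/m^2.
8/m^2 < ε ⇔ m^2 > 8/ε ⇔ m > (8/ε)^{1/2}.
Take K = (8/ε)^{1/2}. Then m > K implies 8/m^2 < ε.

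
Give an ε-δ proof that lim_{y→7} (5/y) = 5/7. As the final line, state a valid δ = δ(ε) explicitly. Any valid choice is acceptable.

δ = min(7/2, (49/10)ε)

Suppose ε > 0. We seek δ > 0 such that 0 < |y − 7| < δ implies |5/y − (5/7)| < ε.
|5/y − (5/7)| = 5·|7 − y|/(7·|y|) = 5|y − 7|/(7|y|).
Restrict δ ≤ 7/2. Then |y − 7| < 7/2 gives |y| > 7/2, so 7|y| > 49/2.
Then |5/y − (5/7)| < 5|y − 7|/(49/2), which is < ε when |y − 7| < (49/10)ε.
Take δ = min(7/2, (49/10)ε). Then 0 < |y − 7| < δ gives both |y − 7| < 7/2 and |y − 7| < (49/10)ε, so |5/y − (5/7)| < ε.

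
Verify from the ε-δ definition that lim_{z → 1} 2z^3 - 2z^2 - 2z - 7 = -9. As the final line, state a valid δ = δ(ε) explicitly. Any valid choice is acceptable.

δ = min(1, ε/10)

Let ε > 0. We want δ > 0 such that 0 < |z − 1| < δ implies |(2z^3 - 2z^2 - 2z - 7) + 9| < ε.
(2z^3 - 2z^2 - 2z - 7) + 9 = 2z^3 - 2z^2 - 2z + 2 = (z − 1)(2z^2 - 2).
So |(2z^3 - 2z^2 - 2z - 7) + 9| = |z − 1|·|2z^2 - 2|.
Assume first that |z − 1| < 1, so |z| < 2. Then |2z^2 - 2| ≤ 2·2^2 + 2 = 10.
Hence |(2z^3 - 2z^2 - 2z - 7) + 9| ≤ 10|z − 1| < ε provided |z − 1| < ε/10.
Choosing δ = min(1, ε/10) ensures both conditions, hence |(2z^3 - 2z^2 - 2z - 7) + 9| < ε.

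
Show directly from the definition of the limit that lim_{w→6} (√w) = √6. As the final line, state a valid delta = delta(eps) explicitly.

delta = min(6, √6·eps)

Suppose eps > 0. We want delta > 0 such that 0 < |w − 6| < delta implies |√w − √6| < eps.
Multiplying by the conjugate, |√w − √6| = |w − 6|/(√w + √6).
Restrict delta ≤ 6 so that |w − 6| < 6 forces w > 0, and then √w + √6 > √6.
Hence |√w − √6| < |w − 6|/√6, which is < eps once |w − 6| < √6·eps.
Take delta = min(6, √6·eps). If 0 < |w − 6| < delta then w > 0 and |√w − √6| < |w − 6|/√6 < eps.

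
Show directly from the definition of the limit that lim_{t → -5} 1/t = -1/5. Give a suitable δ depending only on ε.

Fix ε > 0. We seek δ > 0 such that 0 < |t + 5| < δ implies |1/t + 1/5| < ε.
|1/t + 1/5| = |-5 − t|/(5·|t|) = |t + 5|/(5|t|).
Require δ ≤ 5/2 so that |t| > 5 − 5/2 = 5/2, hence 5|t| > 25/2.
Then |1/t + 1/5| < |t + 5|/(25/2), which is < ε when |t + 5| < (25/2)ε.
Take δ = min(5/2, (25/2)ε). Then 0 < |t + 5| < δ gives both |t + 5| < 5/2 and |t + 5| < (25/2)ε, so |1/t + 1/5| < ε.

δ = min(5/2, (25/2)ε)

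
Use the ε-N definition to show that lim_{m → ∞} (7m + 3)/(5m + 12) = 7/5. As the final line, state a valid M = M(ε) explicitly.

Let ε > 0. For m ≥ 1, |(7m + 3)/(5m + 12) − (7/5)| = |-69|/(5(5m + 12)) = 69/(5(5m + 12)).
Since 5m + 12 ≥ 5m for m ≥ 1, this is ≤ 69/(5·5m) = (69/25)/m.
So |(7m + 3)/(5m + 12) − (7/5)| < ε whenever m > (69/25)/ε.
Take M = (69/25)/ε. If m > M then |(7m + 3)/(5m + 12) − (7/5)| ≤ (69/25)/m < ε.

M = (69/25)/ε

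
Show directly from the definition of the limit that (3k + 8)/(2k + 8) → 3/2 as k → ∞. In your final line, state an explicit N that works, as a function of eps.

Suppose eps > 0. For k ≥ 1, |(3k + 8)/(2k + 8) − (3/2)| = |-8|/(2(2k + 8)) = 8/(2(2k + 8)).
Since 2k + 8 ≥ 2k for k ≥ 1, this is ≤ 8/(2·2k) = 2/k.
So |(3k + 8)/(2k + 8) − (3/2)| < eps whenever k > 2/eps.
Take N = 2/eps. If k > N then |(3k + 8)/(2k + 8) − (3/2)| ≤ 2/k < eps.

N = 2/eps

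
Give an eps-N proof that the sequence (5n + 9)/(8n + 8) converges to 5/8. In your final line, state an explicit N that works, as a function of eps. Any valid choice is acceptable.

Fix eps > 0. For n ≥ 1, |(5n + 9)/(8n + 8) − (5/8)| = |32|/(8(8n + 8)) = 32/(8(8n + 8)).
Since 8n + 8 ≥ 8n for n ≥ 1, this is ≤ 32/(8·8n) = (1/2)/n.
So |(5n + 9)/(8n + 8) − (5/8)| < eps whenever n > (1/2)/eps.
Take N = (1/2)/eps. If n > N then |(5n + 9)/(8n + 8) − (5/8)| ≤ (1/2)/n < eps.

N = (1/2)/eps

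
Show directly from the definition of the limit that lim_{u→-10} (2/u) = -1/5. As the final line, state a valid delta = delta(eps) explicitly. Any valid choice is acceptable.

Suppose eps > 0. We seek delta > 0 such that 0 < |u + 10| < delta implies |2/u + 1/5| < eps.
|2/u + 1/5| = 2·|-10 − u|/(10·|u|) = 2|u + 10|/(10|u|).
Require delta ≤ 5 so that |u| > 10 − 5 = 5, hence 10|u| > 50.
Then |2/u + 1/5| < 2|u + 10|/50, which is < eps when |u + 10| < 25eps.
Take delta = min(5, 25eps). Then 0 < |u + 10| < delta gives both |u + 10| < 5 and |u + 10| < 25eps, so |2/u + 1/5| < eps.

delta = min(5, 25eps)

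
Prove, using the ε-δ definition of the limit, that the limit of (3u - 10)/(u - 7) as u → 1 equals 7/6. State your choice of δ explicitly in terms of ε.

δ = min(3, (18/11)ε)

Let ε > 0. We want δ > 0 with 0 < |u − 1| < δ ⇒ |(3u - 10)/(u - 7) − (7/6)| < ε.
Combining over a common denominator, (3u - 10)/(u - 7) − (7/6) = [(3u - 10)·(-6) − (-7)·(u - 7)] / [(-6)·(u - 7)] = -11(u − 1) / ((-6)(u - 7)).
So |(3u - 10)/(u - 7) − (7/6)| = 11|u − 1| / (6·|u − 7|).
Require δ ≤ 3, so |u − 7| ≥ |-6| − |u − 1| > 6 − 3 = 3.
Hence |(3u - 10)/(u - 7) − (7/6)| < 11|u − 1|/(6·3) = (11/18)|u − 1|, which is < ε once |u − 1| < (18/11)ε.
Take δ = min(3, (18/11)ε). Then 0 < |u − 1| < δ forces both bounds, so |(3u - 10)/(u - 7) − (7/6)| < ε.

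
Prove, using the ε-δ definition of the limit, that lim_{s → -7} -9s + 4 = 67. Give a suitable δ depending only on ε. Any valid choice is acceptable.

Let ε > 0 be given. We need δ > 0 so that 0 < |s + 7| < δ implies |(-9s + 4) − 67| < ε.
Since (-9s + 4) − 67 = -9(s + 7), we have |(-9s + 4) − 67| = 9|s + 7|.
Thus it suffices that |s + 7| < ε/9.
Take δ = ε/9. If 0 < |s + 7| < δ then |(-9s + 4) − 67| = 9|s + 7| < 9·(ε/9) = ε.

δ = ε/9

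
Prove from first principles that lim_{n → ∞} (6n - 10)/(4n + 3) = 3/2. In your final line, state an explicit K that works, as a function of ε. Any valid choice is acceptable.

Let ε > 0 be given. For n ≥ 1, |(6n - 10)/(4n + 3) − (3/2)| = |-58|/(4(4n + 3)) = 58/(4(4n + 3)).
Since 4n + 3 ≥ 4n for n ≥ 1, this is ≤ 58/(4·4n) = (29/8)/n.
So |(6n - 10)/(4n + 3) − (3/2)| < ε whenever n > (29/8)/ε.
Take K = (29/8)/ε. If n > K then |(6n - 10)/(4n + 3) − (3/2)| ≤ (29/8)/n < ε.

K = (29/8)/ε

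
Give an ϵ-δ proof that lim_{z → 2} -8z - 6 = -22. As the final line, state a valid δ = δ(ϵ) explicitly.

Suppose ϵ > 0. We need δ > 0 so that 0 < |z − 2| < δ implies |(-8z - 6) + 22| < ϵ.
Since (-8z - 6) + 22 = -8(z − 2), we have |(-8z - 6) + 22| = 8|z − 2|.
Thus it suffices that |z − 2| < ϵ/8.
Choosing δ = ϵ/8 gives |(-8z - 6) + 22| = 8|z − 2| < ϵ whenever |z − 2| < δ.

δ = ϵ/8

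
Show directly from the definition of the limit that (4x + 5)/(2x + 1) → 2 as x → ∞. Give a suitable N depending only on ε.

Let ε > 0 be given. We seek N > 0 such that x > N implies |(4x + 5)/(2x + 1) − 2| < ε.
(4x + 5)/(2x + 1) − 2 = (2(4x + 5) − 4(2x + 1)) / (2(2x + 1)) = 6/(2(2x + 1)).
For x > 0 we have 2x + 1 > 2x, so |(4x + 5)/(2x + 1) − 2| = 6/(2(2x + 1)) < 6/(2·2x) = (3/2)/x.
Thus |(4x + 5)/(2x + 1) − 2| < ε whenever x > (3/2)/ε.
Take N = (3/2)/ε. If x > N then |(4x + 5)/(2x + 1) − 2| < (3/2)/x < ε.

N = (3/2)/ε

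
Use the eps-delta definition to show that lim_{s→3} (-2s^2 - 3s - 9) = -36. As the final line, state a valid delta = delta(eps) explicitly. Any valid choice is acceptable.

Fix eps > 0. We want delta > 0 such that 0 < |s − 3| < delta implies |(-2s^2 - 3s - 9) + 36| < eps.
(-2s^2 - 3s - 9) + 36 = -2s^2 - 3s + 27 = (s − 3)(-2s - 9).
So |(-2s^2 - 3s - 9) + 36| = |s − 3|·|-2s - 9|.
Assume first that |s − 3| < 1, so |s| < 4. Then |-2s - 9| ≤ 2·4 + 9 = 17.
Hence |(-2s^2 - 3s - 9) + 36| ≤ 17|s − 3| < eps provided |s − 3| < eps/17.
Choosing delta = min(1, eps/17) ensures both conditions, hence |(-2s^2 - 3s - 9) + 36| < eps.

delta = min(1, eps/17)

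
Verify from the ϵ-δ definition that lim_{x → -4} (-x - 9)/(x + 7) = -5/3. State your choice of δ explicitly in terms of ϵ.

δ = min(3/2, (9/4)ϵ)

Suppose ϵ > 0. We want δ > 0 with 0 < |x + 4| < δ ⇒ |(-x - 9)/(x + 7) + 5/3| < ϵ.
Combining over a common denominator, (-x - 9)/(x + 7) + 5/3 = [(-x - 9)·3 − (-5)·(x + 7)] / [3·(x + 7)] = 2(x + 4) / (3(x + 7)).
So |(-x - 9)/(x + 7) + 5/3| = 2|x + 4| / (3·|x + 7|).
Restrict δ ≤ 3/2. Then |x + 4| < 3/2 gives |x + 7| = |(x + 4) + 3| ≥ 3 − 3/2 = 3/2.
Hence |(-x - 9)/(x + 7) + 5/3| < 2|x + 4|/(3·(3/2)) = (4/9)|x + 4|, which is < ϵ once |x + 4| < (9/4)ϵ.
Take δ = min(3/2, (9/4)ϵ). Then 0 < |x + 4| < δ forces both bounds, so |(-x - 9)/(x + 7) + 5/3| < ϵ.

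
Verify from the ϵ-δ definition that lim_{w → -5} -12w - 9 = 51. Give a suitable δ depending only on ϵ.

δ = ϵ/12

Let ϵ > 0. We need δ > 0 so that 0 < |w + 5| < δ implies |(-12w - 9) − 51| < ϵ.
Since (-12w - 9) − 51 = -12(w + 5), we have |(-12w - 9) − 51| = 12|w + 5|.
Thus it suffices that |w + 5| < ϵ/12.
Choosing δ = ϵ/12 gives |(-12w - 9) − 51| = 12|w + 5| < ϵ whenever |w + 5| < δ.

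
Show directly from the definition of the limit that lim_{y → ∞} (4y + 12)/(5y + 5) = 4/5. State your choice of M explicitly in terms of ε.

M = (8/5)/ε

Fix ε > 0. We seek M > 0 such that y > M implies |(4y + 12)/(5y + 5) − (4/5)| < ε.
(4y + 12)/(5y + 5) − (4/5) = (5(4y + 12) − 4(5y + 5)) / (5(5y + 5)) = 40/(5(5y + 5)).
For y > 0 we have 5y + 5 > 5y, so |(4y + 12)/(5y + 5) − (4/5)| = 40/(5(5y + 5)) < 40/(5·5y) = (8/5)/y.
Thus |(4y + 12)/(5y + 5) − (4/5)| < ε whenever y > (8/5)/ε.
Take M = (8/5)/ε. If y > M then |(4y + 12)/(5y + 5) − (4/5)| < (8/5)/y < ε.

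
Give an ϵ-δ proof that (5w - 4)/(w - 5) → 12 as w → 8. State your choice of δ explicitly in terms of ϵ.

δ = min(3/2, (3/14)ϵ)

Let ϵ > 0. We want δ > 0 with 0 < |w − 8| < δ ⇒ |(5w - 4)/(w - 5) − 12| < ϵ.
Combining over a common denominator, (5w - 4)/(w - 5) − 12 = [(5w - 4)·3 − 36·(w - 5)] / [3·(w - 5)] = -21(w − 8) / (3(w - 5)).
So |(5w - 4)/(w - 5) − 12| = 21|w − 8| / (3·|w − 5|).
Restrict δ ≤ 3/2. Then |w − 8| < 3/2 gives |w − 5| = |(w − 8) + 3| ≥ 3 − 3/2 = 3/2.
Hence |(5w - 4)/(w - 5) − 12| < 21|w − 8|/(3·(3/2)) = (14/3)|w − 8|, which is < ϵ once |w − 8| < (3/14)ϵ.
Take δ = min(3/2, (3/14)ϵ). Then 0 < |w − 8| < δ forces both bounds, so |(5w - 4)/(w - 5) − 12| < ϵ.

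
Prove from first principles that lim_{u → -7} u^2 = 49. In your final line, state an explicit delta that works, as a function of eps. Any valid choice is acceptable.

delta = min(1, eps/15)

Suppose eps > 0. We seek delta > 0 with 0 < |u + 7| < delta ⇒ |u^2 − 49| < eps.
Factor: u^2 − 49 = (u + 7)(u - 7), so |u^2 − 49| = |u + 7|·|u - 7|.
Restrict delta ≤ 1. Then |u + 7| < 1 gives |u| < 8, so by the triangle inequality |u - 7| ≤ 8 + 7 = 15.
Hence |u^2 − 49| ≤ 15|u + 7|, which is < eps once |u + 7| < eps/15.
Take delta = min(1, eps/15). If 0 < |u + 7| < delta then both bounds hold and |u^2 − 49| ≤ 15|u + 7| < 15·(eps/15) = eps.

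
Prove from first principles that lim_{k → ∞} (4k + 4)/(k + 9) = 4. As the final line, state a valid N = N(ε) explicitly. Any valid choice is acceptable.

N = 32/ε

Fix ε > 0. For k ≥ 1, |(4k + 4)/(k + 9) − 4| = |-32|/((k + 9)) = 32/((k + 9)).
Since k + 9 ≥ k for k ≥ 1, this is ≤ 32/(k) = 32/k.
So |(4k + 4)/(k + 9) − 4| < ε whenever k > 32/ε.
Take N = 32/ε. If k > N then |(4k + 4)/(k + 9) − 4| ≤ 32/k < ε.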